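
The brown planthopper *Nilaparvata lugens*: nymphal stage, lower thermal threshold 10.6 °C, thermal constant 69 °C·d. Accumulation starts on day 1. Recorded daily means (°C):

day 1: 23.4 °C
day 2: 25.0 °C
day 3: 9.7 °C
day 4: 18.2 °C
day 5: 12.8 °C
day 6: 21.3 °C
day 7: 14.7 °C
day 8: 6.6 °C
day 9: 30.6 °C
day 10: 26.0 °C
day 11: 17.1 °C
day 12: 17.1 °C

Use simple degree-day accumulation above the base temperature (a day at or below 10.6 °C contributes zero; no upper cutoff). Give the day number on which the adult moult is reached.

Daily DD above 10.6 °C: 12.8, 14.4, 0.0, 7.6, 2.2, 10.7, 4.1, 0.0, 20.0, 15.4, 6.5, 6.5.
Cumulative: 12.8, 27.2, 27.2, 34.8, 37.0, 47.7, 51.8, 51.8, 71.8, 87.2, 93.7, 100.2.
The total first reaches 69 DD on day 9.

day 9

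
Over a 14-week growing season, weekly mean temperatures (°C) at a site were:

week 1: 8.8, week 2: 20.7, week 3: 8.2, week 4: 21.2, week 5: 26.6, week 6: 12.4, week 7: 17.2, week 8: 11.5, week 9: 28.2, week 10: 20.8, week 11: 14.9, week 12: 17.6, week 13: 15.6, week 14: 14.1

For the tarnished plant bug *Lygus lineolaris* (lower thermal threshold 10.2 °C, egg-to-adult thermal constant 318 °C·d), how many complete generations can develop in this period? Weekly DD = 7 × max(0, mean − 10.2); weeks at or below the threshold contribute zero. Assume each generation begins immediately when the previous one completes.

Weekly DD (7 × max(0, T̄ − 10.2)): 0.0, 73.5, 0.0, 77.0, 114.8, 15.4, 49.0, 9.1, 126.0, 74.2, 32.9, 51.8, 37.8, 27.3.
Season total = 688.8 DD.
Complete generations = ⌊688.8 / 318⌋ = 2.

2 generations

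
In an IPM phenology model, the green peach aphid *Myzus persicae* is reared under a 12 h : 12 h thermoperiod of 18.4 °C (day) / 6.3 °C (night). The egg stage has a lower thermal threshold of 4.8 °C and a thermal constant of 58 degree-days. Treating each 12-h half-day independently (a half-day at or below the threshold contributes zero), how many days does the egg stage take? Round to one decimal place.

Day half: max(0, 18.4 − 4.8) × 0.5 = 13.6 × 0.5 = 6.80 DD.
Night half: max(0, 6.3 − 4.8) × 0.5 = 1.5 × 0.5 = 0.75 DD.
Per 24 h: 7.55 DD/day.
Duration = 58 / 7.55 = 7.682 ≈ 7.7 days.

7.7 days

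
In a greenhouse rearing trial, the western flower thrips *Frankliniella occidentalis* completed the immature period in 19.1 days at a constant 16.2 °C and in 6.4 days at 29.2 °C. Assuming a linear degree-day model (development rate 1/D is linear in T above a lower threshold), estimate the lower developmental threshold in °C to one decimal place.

Equal thermal constants: D₁(T₁ − T_b) = D₂(T₂ − T_b).
19.1·(16.2 − T_b) = 6.4·(29.2 − T_b)
T_b = (19.1·16.2 − 6.4·29.2) / (19.1 − 6.4) = 122.54 / 12.7 = 9.649 °C ≈ 9.6 °C.

9.6 °C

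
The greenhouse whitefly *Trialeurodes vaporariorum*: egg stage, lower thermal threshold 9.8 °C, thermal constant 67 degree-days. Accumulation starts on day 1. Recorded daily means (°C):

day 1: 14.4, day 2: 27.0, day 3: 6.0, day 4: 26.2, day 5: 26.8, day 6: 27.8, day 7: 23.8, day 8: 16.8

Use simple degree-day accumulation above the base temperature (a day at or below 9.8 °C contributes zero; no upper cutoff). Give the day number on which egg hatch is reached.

Daily DD above 9.8 °C: 4.6, 17.2, 0.0, 16.4, 17.0, 18.0, 14.0, 7.0.
Cumulative: 4.6, 21.8, 21.8, 38.2, 55.2, 73.2, 87.2, 94.2.
The total first reaches 67 DD on day 6.

day 6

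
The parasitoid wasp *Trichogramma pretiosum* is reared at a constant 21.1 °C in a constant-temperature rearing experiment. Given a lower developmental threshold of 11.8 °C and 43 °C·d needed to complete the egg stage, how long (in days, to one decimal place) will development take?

Daily accumulation = 21.1 − 11.8 = 9.3 DD/day.
Duration = 43 / 9.3 = 4.624 ≈ 4.6 days.

4.6 days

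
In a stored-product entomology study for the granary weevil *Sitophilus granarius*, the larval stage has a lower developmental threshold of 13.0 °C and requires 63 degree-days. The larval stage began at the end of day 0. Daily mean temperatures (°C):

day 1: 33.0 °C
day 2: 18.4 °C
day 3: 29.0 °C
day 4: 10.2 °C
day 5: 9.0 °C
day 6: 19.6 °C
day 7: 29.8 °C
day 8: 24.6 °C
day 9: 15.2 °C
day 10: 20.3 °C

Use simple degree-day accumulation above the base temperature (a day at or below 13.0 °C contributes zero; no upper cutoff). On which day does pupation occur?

Daily DD above 13.0 °C: 20.0, 5.4, 16.0, 0.0, 0.0, 6.6, 16.8, 11.6, 2.2, 7.3.
Cumulative: 20.0, 25.4, 41.4, 41.4, 41.4, 48.0, 64.8, 76.4, 78.6, 85.9.
The total first reaches 63 DD on day 7.

day 7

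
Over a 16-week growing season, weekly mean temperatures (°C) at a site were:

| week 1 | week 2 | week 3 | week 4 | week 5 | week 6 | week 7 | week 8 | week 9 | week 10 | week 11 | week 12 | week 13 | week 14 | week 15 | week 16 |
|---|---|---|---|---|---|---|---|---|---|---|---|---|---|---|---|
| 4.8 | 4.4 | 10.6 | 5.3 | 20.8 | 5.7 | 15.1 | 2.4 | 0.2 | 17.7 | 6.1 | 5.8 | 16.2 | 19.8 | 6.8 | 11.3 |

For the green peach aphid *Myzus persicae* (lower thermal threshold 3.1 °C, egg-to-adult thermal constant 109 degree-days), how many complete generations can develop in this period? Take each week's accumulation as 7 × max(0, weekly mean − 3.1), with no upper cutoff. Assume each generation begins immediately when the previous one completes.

6 generations

Weekly DD (7 × max(0, T̄ − 3.1)): 11.9, 9.1, 52.5, 15.4, 123.9, 18.2, 84.0, 0.0, 0.0, 102.2, 21.0, 18.9, 91.7, 116.9, 25.9, 57.4.
Season total = 749.0 DD.
Complete generations = ⌊749.0 / 109⌋ = 6.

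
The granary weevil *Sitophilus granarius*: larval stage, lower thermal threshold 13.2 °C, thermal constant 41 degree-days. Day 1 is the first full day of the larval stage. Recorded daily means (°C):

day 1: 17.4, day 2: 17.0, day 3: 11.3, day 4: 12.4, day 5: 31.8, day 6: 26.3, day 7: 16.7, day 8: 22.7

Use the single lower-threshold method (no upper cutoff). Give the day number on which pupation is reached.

day 7

Daily DD above 13.2 °C: 4.2, 3.8, 0.0, 0.0, 18.6, 13.1, 3.5, 9.5.
Cumulative: 4.2, 8.0, 8.0, 8.0, 26.6, 39.7, 43.2, 52.7.
The total first reaches 41 DD on day 7.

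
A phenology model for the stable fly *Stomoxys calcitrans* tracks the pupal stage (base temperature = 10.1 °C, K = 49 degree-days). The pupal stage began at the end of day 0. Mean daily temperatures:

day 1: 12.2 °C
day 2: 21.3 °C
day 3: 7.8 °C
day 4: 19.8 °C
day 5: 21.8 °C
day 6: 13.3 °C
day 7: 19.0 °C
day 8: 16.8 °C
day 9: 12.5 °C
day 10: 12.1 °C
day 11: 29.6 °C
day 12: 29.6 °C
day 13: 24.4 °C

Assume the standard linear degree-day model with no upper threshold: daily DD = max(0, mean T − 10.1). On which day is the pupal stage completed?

Daily DD above 10.1 °C: 2.1, 11.2, 0.0, 9.7, 11.7, 3.2, 8.9, 6.7, 2.4, 2.0, 19.5, 19.5, 14.3.
Cumulative: 2.1, 13.3, 13.3, 23.0, 34.7, 37.9, 46.8, 53.5, 55.9, 57.9, 77.4, 96.9, 111.2.
The total first reaches 49 DD on day 8.

day 8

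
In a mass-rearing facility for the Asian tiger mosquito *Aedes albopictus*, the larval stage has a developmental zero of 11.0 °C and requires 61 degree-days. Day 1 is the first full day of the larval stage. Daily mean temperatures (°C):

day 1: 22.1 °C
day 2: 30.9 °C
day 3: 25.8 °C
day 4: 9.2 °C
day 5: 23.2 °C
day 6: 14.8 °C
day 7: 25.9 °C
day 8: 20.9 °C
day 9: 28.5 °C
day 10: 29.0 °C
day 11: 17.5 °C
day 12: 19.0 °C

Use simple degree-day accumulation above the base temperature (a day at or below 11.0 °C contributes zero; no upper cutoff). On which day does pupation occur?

day 6

Daily DD above 11.0 °C: 11.1, 19.9, 14.8, 0.0, 12.2, 3.8, 14.9, 9.9, 17.5, 18.0, 6.5, 8.0.
Cumulative: 11.1, 31.0, 45.8, 45.8, 58.0, 61.8, 76.7, 86.6, 104.1, 122.1, 128.6, 136.6.
The total first reaches 61 DD on day 6.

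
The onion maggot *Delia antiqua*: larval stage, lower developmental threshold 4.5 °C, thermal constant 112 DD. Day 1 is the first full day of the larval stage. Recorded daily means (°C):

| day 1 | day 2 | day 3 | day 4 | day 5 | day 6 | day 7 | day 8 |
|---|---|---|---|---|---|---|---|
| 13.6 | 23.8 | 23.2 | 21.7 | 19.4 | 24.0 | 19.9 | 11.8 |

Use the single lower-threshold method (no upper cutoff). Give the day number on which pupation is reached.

day 7

Daily DD above 4.5 °C: 9.1, 19.3, 18.7, 17.2, 14.9, 19.5, 15.4, 7.3.
Cumulative: 9.1, 28.4, 47.1, 64.3, 79.2, 98.7, 114.1, 121.4.
The total first reaches 112 DD on day 7.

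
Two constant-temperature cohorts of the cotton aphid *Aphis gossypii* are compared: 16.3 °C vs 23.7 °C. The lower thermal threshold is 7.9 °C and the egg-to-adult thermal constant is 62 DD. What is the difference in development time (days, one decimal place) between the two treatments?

3.5 days

At 16.3 °C: 62 / (16.3 − 7.9) = 62 / 8.4 = 7.381 d.
At 23.7 °C: 62 / (23.7 − 7.9) = 62 / 15.8 = 3.924 d.
Difference = |7.381 − 3.924| = 3.457 ≈ 3.5 days.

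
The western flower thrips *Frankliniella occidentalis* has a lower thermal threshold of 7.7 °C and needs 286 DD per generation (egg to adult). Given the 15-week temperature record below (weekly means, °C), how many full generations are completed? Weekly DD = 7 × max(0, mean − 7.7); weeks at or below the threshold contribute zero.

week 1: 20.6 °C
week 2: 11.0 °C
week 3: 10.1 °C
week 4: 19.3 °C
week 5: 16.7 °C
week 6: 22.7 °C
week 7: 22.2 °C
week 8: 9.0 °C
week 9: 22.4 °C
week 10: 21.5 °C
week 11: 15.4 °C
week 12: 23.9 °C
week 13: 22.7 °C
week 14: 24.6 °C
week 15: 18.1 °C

4 generations

Weekly DD (7 × max(0, T̄ − 7.7)): 90.3, 23.1, 16.8, 81.2, 63.0, 105.0, 101.5, 9.1, 102.9, 96.6, 53.9, 113.4, 105.0, 118.3, 72.8.
Season total = 1152.9 DD.
Complete generations = ⌊1152.9 / 286⌋ = 4.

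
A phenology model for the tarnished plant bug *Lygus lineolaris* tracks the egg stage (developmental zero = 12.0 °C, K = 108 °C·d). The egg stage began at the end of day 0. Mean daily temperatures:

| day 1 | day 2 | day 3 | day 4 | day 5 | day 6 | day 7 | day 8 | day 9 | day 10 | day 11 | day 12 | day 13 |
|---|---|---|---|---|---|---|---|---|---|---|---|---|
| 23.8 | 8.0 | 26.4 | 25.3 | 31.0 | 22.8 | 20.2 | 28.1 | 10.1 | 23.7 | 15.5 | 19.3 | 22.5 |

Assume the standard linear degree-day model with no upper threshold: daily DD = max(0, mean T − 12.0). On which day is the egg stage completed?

day 11

Daily DD above 12.0 °C: 11.8, 0.0, 14.4, 13.3, 19.0, 10.8, 8.2, 16.1, 0.0, 11.7, 3.5, 7.3, 10.5.
Cumulative: 11.8, 11.8, 26.2, 39.5, 58.5, 69.3, 77.5, 93.6, 93.6, 105.3, 108.8, 116.1, 126.6.
The total first reaches 108 DD on day 11.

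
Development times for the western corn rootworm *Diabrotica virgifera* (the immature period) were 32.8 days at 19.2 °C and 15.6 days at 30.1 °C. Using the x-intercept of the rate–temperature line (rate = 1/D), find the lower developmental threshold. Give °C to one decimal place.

Equal thermal constants: D₁(T₁ − T_b) = D₂(T₂ − T_b).
32.8·(19.2 − T_b) = 15.6·(30.1 − T_b)
T_b = (32.8·19.2 − 15.6·30.1) / (32.8 − 15.6) = 160.20 / 17.2 = 9.314 °C ≈ 9.3 °C.

9.3 °C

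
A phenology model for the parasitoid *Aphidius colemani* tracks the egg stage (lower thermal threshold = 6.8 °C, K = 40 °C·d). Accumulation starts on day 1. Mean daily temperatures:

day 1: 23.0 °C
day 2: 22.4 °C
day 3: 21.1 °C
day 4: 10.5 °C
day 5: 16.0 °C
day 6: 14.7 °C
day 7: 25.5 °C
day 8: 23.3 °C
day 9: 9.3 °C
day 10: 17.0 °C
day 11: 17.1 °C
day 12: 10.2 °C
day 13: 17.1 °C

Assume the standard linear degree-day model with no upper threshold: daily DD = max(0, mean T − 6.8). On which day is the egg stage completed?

day 3

Daily DD above 6.8 °C: 16.2, 15.6, 14.3, 3.7, 9.2, 7.9, 18.7, 16.5, 2.5, 10.2, 10.3, 3.4, 10.3.
Cumulative: 16.2, 31.8, 46.1, 49.8, 59.0, 66.9, 85.6, 102.1, 104.6, 114.8, 125.1, 128.5, 138.8.
The total first reaches 40 DD on day 3.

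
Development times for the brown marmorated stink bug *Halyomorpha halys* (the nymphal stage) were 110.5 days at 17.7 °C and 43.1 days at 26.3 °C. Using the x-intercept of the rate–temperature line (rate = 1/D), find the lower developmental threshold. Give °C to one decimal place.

Linear rate model ⇒ the product D·(T − T_b) is constant across temperatures.
110.5·(17.7 − T_b) = 43.1·(26.3 − T_b)
T_b = (110.5·17.7 − 43.1·26.3) / (110.5 − 43.1) = 822.32 / 67.4 = 12.201 °C ≈ 12.2 °C.

12.2 °C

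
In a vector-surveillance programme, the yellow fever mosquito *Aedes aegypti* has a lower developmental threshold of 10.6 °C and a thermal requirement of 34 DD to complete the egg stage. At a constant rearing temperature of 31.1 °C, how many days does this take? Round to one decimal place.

Daily accumulation = 31.1 − 10.6 = 20.5 DD/day.
Duration = 34 / 20.5 = 1.659 ≈ 1.7 days.

1.7 days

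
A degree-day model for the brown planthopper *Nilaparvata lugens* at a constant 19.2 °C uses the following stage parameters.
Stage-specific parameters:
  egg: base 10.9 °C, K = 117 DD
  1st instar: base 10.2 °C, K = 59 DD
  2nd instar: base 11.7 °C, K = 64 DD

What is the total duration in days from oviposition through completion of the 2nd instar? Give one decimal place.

egg: 117 / (19.2 − 10.9) = 117 / 8.3 = 14.096 d.
1st instar: 59 / (19.2 − 10.2) = 59 / 9.0 = 6.556 d.
2nd instar: 64 / (19.2 − 11.7) = 64 / 7.5 = 8.533 d.
Sum = 29.185 ≈ 29.2 days.

29.2 days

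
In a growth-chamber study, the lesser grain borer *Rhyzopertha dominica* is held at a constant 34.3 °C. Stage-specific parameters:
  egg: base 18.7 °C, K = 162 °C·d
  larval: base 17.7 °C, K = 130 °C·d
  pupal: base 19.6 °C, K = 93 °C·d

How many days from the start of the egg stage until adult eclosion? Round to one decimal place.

24.5 days

egg: 162 / (34.3 − 18.7) = 162 / 15.6 = 10.385 d.
larval: 130 / (34.3 − 17.7) = 130 / 16.6 = 7.831 d.
pupal: 93 / (34.3 − 19.6) = 93 / 14.7 = 6.327 d.
Sum = 24.542 ≈ 24.5 days.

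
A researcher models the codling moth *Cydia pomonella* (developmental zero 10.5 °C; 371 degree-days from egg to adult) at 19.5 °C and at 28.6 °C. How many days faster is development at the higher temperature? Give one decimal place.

At 19.5 °C: 371 / (19.5 − 10.5) = 371 / 9.0 = 41.222 d.
At 28.6 °C: 371 / (28.6 − 10.5) = 371 / 18.1 = 20.497 d.
Difference = |41.222 − 20.497| = 20.725 ≈ 20.7 days.

20.7 days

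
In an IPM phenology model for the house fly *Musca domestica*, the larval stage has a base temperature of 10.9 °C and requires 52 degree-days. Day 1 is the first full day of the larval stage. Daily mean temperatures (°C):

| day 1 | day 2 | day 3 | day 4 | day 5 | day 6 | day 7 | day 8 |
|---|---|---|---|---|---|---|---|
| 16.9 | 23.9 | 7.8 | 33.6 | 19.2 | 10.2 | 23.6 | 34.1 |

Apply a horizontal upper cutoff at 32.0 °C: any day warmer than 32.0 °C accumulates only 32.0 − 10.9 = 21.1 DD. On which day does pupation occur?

Daily DD above 10.9 °C (capped at 21.1): 6.0, 13.0, 0.0, 21.1, 8.3, 0.0, 12.7, 21.1.
Cumulative: 6.0, 19.0, 19.0, 40.1, 48.4, 48.4, 61.1, 82.2.
The total first reaches 52 DD on day 7.

day 7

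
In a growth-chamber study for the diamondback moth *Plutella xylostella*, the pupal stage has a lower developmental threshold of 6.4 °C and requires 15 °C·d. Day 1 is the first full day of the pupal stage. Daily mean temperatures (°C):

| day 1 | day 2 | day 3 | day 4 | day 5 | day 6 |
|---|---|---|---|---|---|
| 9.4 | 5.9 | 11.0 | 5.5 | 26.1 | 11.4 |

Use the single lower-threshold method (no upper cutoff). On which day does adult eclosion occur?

day 5

Daily DD above 6.4 °C: 3.0, 0.0, 4.6, 0.0, 19.7, 5.0.
Cumulative: 3.0, 3.0, 7.6, 7.6, 27.3, 32.3.
The total first reaches 15 DD on day 5.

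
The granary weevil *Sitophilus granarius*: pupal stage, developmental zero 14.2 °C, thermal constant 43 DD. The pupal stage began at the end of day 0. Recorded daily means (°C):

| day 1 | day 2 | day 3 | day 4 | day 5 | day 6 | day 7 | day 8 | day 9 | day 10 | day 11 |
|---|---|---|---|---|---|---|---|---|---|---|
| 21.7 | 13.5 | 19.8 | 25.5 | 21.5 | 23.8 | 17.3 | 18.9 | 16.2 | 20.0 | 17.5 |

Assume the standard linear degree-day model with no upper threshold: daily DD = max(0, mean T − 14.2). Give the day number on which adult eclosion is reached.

Daily DD above 14.2 °C: 7.5, 0.0, 5.6, 11.3, 7.3, 9.6, 3.1, 4.7, 2.0, 5.8, 3.3.
Cumulative: 7.5, 7.5, 13.1, 24.4, 31.7, 41.3, 44.4, 49.1, 51.1, 56.9, 60.2.
The total first reaches 43 DD on day 7.

day 7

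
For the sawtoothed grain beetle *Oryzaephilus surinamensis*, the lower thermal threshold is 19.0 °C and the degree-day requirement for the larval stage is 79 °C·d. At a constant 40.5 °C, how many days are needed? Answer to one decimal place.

Daily accumulation = 40.5 − 19.0 = 21.5 DD/day.
Duration = 79 / 21.5 = 3.674 ≈ 3.7 days.

3.7 days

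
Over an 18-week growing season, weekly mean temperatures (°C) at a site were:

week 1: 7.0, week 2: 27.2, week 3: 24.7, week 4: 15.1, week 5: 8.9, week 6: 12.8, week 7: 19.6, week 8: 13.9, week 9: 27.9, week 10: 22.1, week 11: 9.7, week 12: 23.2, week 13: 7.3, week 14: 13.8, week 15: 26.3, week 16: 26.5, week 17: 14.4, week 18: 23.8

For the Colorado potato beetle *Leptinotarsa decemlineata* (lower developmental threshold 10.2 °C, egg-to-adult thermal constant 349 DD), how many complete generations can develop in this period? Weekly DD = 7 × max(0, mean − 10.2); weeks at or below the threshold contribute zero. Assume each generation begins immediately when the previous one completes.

2 generations

Weekly DD (7 × max(0, T̄ − 10.2)): 0.0, 119.0, 101.5, 34.3, 0.0, 18.2, 65.8, 25.9, 123.9, 83.3, 0.0, 91.0, 0.0, 25.2, 112.7, 114.1, 29.4, 95.2.
Season total = 1039.5 DD.
Complete generations = ⌊1039.5 / 349⌋ = 2.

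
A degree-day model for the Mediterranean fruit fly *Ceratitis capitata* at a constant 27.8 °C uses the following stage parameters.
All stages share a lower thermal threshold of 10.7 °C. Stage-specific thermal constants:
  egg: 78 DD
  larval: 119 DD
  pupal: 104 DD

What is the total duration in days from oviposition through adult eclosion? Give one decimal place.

17.6 days

Daily accumulation at 27.8 °C = 27.8 − 10.7 = 17.1 DD/day.
Total K = 78 + 119 + 104 = 301 DD.
Total duration = 301 / 17.1 = 17.602 ≈ 17.6 days.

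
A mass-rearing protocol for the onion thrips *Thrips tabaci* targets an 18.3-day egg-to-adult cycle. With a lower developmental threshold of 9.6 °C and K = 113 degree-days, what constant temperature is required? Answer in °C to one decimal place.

Required daily accumulation = 113 / 18.3 = 6.175 DD/day.
T = T_base + 6.175 = 9.6 + 6.175 = 15.775 ≈ 15.8 °C.

15.8 °C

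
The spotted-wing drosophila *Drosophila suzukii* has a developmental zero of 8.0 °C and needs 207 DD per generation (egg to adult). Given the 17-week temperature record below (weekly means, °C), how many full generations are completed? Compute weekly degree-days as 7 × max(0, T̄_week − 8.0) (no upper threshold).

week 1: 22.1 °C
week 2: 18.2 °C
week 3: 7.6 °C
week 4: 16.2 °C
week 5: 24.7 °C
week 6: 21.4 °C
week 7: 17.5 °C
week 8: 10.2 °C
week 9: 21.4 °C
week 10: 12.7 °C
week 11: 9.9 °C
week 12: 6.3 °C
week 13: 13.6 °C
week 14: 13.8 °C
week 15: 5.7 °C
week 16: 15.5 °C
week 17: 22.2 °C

Weekly DD (7 × max(0, T̄ − 8.0)): 98.7, 71.4, 0.0, 57.4, 116.9, 93.8, 66.5, 15.4, 93.8, 32.9, 13.3, 0.0, 39.2, 40.6, 0.0, 52.5, 99.4.
Season total = 891.8 DD.
Complete generations = ⌊891.8 / 207⌋ = 4.

4 generations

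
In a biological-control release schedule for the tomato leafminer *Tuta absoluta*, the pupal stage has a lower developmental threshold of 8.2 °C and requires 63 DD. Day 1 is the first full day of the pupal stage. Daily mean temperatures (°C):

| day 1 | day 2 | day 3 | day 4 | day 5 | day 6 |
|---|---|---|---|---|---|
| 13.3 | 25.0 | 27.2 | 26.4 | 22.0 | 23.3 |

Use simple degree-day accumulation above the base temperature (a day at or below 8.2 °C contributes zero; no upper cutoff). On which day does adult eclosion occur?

day 5

Daily DD above 8.2 °C: 5.1, 16.8, 19.0, 18.2, 13.8, 15.1.
Cumulative: 5.1, 21.9, 40.9, 59.1, 72.9, 88.0.
The total first reaches 63 DD on day 5.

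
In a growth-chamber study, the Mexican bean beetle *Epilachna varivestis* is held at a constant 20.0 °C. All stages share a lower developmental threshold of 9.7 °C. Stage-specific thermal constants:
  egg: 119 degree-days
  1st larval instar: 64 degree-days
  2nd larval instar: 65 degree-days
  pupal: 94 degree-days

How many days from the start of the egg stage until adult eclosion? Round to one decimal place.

Daily accumulation at 20.0 °C = 20.0 − 9.7 = 10.3 DD/day.
Total K = 119 + 64 + 65 + 94 = 342 DD.
Total duration = 342 / 10.3 = 33.204 ≈ 33.2 days.

33.2 days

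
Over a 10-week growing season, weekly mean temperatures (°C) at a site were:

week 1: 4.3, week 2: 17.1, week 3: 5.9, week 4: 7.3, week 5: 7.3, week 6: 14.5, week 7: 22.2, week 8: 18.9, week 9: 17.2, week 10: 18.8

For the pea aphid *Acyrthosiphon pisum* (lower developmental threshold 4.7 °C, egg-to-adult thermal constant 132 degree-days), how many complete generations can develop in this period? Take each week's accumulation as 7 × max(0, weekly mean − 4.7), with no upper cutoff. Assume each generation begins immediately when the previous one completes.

Weekly DD (7 × max(0, T̄ − 4.7)): 0.0, 86.8, 8.4, 18.2, 18.2, 68.6, 122.5, 99.4, 87.5, 98.7.
Season total = 608.3 DD.
Complete generations = ⌊608.3 / 132⌋ = 4.

4 generations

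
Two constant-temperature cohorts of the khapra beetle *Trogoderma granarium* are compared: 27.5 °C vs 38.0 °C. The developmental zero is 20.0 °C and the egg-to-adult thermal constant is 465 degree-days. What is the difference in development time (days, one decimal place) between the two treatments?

At 27.5 °C: 465 / (27.5 − 20.0) = 465 / 7.5 = 62.000 d.
At 38.0 °C: 465 / (38.0 − 20.0) = 465 / 18.0 = 25.833 d.
Difference = |62.000 − 25.833| = 36.167 ≈ 36.2 days.

36.2 days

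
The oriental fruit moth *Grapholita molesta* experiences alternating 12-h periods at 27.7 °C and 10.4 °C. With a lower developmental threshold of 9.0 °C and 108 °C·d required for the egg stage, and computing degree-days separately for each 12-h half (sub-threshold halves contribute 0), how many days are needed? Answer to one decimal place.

10.7 days

Day half: max(0, 27.7 − 9.0) × 0.5 = 18.7 × 0.5 = 9.35 DD.
Night half: max(0, 10.4 − 9.0) × 0.5 = 1.4 × 0.5 = 0.70 DD.
Per 24 h: 10.05 DD/day.
Duration = 108 / 10.05 = 10.746 ≈ 10.7 days.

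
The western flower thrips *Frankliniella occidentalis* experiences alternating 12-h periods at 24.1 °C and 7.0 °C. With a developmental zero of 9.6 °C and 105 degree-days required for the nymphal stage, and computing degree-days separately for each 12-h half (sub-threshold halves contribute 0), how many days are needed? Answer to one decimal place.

14.5 days

Day half: max(0, 24.1 − 9.6) × 0.5 = 14.5 × 0.5 = 7.25 DD.
Night half: max(0, 7.0 − 9.6) × 0.5 = 0.0 × 0.5 = 0.00 DD.
Per 24 h: 7.25 DD/day.
Duration = 105 / 7.25 = 14.483 ≈ 14.5 days.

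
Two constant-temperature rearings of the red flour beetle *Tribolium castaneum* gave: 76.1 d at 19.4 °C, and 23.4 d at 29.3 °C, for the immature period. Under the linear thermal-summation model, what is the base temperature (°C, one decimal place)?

15.0 °C

Equal thermal constants: D₁(T₁ − T_b) = D₂(T₂ − T_b).
76.1·(19.4 − T_b) = 23.4·(29.3 − T_b)
T_b = (76.1·19.4 − 23.4·29.3) / (76.1 − 23.4) = 790.72 / 52.7 = 15.004 °C ≈ 15.0 °C.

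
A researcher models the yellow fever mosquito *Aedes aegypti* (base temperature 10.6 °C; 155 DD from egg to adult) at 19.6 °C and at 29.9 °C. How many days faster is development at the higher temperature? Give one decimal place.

9.2 days

At 19.6 °C: 155 / (19.6 − 10.6) = 155 / 9.0 = 17.222 d.
At 29.9 °C: 155 / (29.9 − 10.6) = 155 / 19.3 = 8.031 d.
Difference = |17.222 − 8.031| = 9.191 ≈ 9.2 days.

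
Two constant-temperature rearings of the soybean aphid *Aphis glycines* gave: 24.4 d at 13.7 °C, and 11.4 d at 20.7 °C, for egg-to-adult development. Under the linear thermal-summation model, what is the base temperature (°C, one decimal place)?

Under the model K = D·(T − T_b), so D₁·(T₁ − T_b) = D₂·(T₂ − T_b).
24.4·(13.7 − T_b) = 11.4·(20.7 − T_b)
T_b = (24.4·13.7 − 11.4·20.7) / (24.4 − 11.4) = 98.30 / 13.0 = 7.562 °C ≈ 7.6 °C.

7.6 °C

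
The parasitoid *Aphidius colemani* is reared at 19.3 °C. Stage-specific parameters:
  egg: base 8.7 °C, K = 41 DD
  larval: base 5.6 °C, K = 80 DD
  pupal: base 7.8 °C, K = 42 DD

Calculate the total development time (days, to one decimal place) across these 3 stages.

egg: 41 / (19.3 − 8.7) = 41 / 10.6 = 3.868 d.
larval: 80 / (19.3 − 5.6) = 80 / 13.7 = 5.839 d.
pupal: 42 / (19.3 − 7.8) = 42 / 11.5 = 3.652 d.
Sum = 13.360 ≈ 13.4 days.

13.4 days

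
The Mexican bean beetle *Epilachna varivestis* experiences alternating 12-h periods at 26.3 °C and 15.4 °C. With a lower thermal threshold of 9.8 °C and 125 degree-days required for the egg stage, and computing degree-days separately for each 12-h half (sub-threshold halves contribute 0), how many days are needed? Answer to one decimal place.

11.3 days

Day half: max(0, 26.3 − 9.8) × 0.5 = 16.5 × 0.5 = 8.25 DD.
Night half: max(0, 15.4 − 9.8) × 0.5 = 5.6 × 0.5 = 2.80 DD.
Per 24 h: 11.05 DD/day.
Duration = 125 / 11.05 = 11.312 ≈ 11.3 days.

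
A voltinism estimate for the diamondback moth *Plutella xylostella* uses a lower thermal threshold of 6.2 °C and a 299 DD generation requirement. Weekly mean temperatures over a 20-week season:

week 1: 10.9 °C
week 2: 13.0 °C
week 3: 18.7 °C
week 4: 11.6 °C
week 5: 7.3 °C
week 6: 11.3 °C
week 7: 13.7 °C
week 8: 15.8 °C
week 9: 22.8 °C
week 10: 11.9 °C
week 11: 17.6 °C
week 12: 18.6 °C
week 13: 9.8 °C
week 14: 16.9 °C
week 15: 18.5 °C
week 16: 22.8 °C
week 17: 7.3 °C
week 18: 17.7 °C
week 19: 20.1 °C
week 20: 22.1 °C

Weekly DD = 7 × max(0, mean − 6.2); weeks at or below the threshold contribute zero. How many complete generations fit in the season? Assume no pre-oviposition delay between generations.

4 generations

Weekly DD (7 × max(0, T̄ − 6.2)): 32.9, 47.6, 87.5, 37.8, 7.7, 35.7, 52.5, 67.2, 116.2, 39.9, 79.8, 86.8, 25.2, 74.9, 86.1, 116.2, 7.7, 80.5, 97.3, 111.3.
Season total = 1290.8 DD.
Complete generations = ⌊1290.8 / 299⌋ = 4.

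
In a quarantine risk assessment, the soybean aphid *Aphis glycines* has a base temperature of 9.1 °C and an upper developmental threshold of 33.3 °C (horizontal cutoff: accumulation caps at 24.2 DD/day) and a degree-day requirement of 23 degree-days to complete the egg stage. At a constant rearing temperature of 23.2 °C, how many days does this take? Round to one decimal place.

Daily accumulation = 23.2 − 9.1 = 14.1 DD/day.
Duration = 23 / 14.1 = 1.631 ≈ 1.6 days.

1.6 days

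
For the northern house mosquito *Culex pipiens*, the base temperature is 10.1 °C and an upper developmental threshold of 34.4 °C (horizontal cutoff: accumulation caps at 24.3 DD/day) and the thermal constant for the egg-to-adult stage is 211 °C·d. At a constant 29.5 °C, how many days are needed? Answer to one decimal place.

10.9 days

Daily accumulation = 29.5 − 10.1 = 19.4 DD/day.
Duration = 211 / 19.4 = 10.876 ≈ 10.9 days.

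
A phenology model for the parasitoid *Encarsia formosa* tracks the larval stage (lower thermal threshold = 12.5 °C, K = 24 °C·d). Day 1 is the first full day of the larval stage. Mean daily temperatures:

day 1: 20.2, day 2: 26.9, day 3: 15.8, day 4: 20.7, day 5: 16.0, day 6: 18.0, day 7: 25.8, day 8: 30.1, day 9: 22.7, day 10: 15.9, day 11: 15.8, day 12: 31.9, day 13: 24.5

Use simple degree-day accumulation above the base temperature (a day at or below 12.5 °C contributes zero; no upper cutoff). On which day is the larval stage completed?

Daily DD above 12.5 °C: 7.7, 14.4, 3.3, 8.2, 3.5, 5.5, 13.3, 17.6, 10.2, 3.4, 3.3, 19.4, 12.0.
Cumulative: 7.7, 22.1, 25.4, 33.6, 37.1, 42.6, 55.9, 73.5, 83.7, 87.1, 90.4, 109.8, 121.8.
The total first reaches 24 DD on day 3.

day 3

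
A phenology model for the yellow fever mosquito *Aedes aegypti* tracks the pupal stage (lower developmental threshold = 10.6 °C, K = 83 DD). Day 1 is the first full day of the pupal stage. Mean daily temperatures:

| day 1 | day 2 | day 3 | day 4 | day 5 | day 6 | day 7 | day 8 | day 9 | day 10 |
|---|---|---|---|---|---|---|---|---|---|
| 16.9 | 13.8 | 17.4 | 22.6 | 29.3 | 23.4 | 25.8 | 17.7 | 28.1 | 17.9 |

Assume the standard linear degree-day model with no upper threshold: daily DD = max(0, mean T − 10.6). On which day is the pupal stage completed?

Daily DD above 10.6 °C: 6.3, 3.2, 6.8, 12.0, 18.7, 12.8, 15.2, 7.1, 17.5, 7.3.
Cumulative: 6.3, 9.5, 16.3, 28.3, 47.0, 59.8, 75.0, 82.1, 99.6, 106.9.
The total first reaches 83 DD on day 9.

day 9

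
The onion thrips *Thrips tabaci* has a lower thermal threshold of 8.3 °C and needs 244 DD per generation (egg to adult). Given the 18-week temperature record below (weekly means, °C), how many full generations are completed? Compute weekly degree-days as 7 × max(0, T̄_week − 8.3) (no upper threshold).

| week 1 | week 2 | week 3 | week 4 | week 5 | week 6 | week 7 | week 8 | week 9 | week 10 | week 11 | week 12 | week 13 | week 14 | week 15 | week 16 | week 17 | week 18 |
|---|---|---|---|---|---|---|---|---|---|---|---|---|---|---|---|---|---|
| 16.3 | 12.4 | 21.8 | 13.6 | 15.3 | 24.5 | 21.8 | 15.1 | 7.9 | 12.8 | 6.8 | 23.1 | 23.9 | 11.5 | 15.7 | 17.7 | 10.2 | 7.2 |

Weekly DD (7 × max(0, T̄ − 8.3)): 56.0, 28.7, 94.5, 37.1, 49.0, 113.4, 94.5, 47.6, 0.0, 31.5, 0.0, 103.6, 109.2, 22.4, 51.8, 65.8, 13.3, 0.0.
Season total = 918.4 DD.
Complete generations = ⌊918.4 / 244⌋ = 3.

3 generations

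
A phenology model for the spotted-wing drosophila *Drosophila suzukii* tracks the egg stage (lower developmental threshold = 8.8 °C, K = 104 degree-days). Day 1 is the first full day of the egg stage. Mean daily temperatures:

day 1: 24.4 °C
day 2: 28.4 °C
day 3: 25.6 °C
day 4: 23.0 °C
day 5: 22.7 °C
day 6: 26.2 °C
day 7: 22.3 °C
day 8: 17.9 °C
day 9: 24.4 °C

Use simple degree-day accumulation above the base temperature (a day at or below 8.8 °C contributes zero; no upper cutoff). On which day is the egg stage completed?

Daily DD above 8.8 °C: 15.6, 19.6, 16.8, 14.2, 13.9, 17.4, 13.5, 9.1, 15.6.
Cumulative: 15.6, 35.2, 52.0, 66.2, 80.1, 97.5, 111.0, 120.1, 135.7.
The total first reaches 104 DD on day 7.

day 7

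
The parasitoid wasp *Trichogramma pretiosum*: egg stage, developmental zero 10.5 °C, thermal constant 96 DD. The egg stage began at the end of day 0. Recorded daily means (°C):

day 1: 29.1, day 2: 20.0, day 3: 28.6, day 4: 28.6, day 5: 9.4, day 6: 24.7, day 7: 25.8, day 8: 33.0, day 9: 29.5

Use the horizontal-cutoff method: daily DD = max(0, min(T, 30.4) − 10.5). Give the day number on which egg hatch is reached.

Daily DD above 10.5 °C (capped at 19.9): 18.6, 9.5, 18.1, 18.1, 0.0, 14.2, 15.3, 19.9, 19.0.
Cumulative: 18.6, 28.1, 46.2, 64.3, 64.3, 78.5, 93.8, 113.7, 132.7.
The total first reaches 96 DD on day 8.

day 8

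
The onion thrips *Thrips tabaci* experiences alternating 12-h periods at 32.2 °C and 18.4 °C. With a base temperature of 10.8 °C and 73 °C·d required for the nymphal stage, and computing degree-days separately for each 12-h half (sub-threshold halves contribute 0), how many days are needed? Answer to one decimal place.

5.0 days

Day half: max(0, 32.2 − 10.8) × 0.5 = 21.4 × 0.5 = 10.70 DD.
Night half: max(0, 18.4 − 10.8) × 0.5 = 7.6 × 0.5 = 3.80 DD.
Per 24 h: 14.50 DD/day.
Duration = 73 / 14.50 = 5.034 ≈ 5.0 days.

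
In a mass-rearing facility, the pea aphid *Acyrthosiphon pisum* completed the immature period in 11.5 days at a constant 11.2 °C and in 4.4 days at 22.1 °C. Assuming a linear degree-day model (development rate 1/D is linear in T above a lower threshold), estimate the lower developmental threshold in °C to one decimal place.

4.4 °C

Linear rate model ⇒ the product D·(T − T_b) is constant across temperatures.
11.5·(11.2 − T_b) = 4.4·(22.1 − T_b)
T_b = (11.5·11.2 − 4.4·22.1) / (11.5 − 4.4) = 31.56 / 7.1 = 4.445 °C ≈ 4.4 °C.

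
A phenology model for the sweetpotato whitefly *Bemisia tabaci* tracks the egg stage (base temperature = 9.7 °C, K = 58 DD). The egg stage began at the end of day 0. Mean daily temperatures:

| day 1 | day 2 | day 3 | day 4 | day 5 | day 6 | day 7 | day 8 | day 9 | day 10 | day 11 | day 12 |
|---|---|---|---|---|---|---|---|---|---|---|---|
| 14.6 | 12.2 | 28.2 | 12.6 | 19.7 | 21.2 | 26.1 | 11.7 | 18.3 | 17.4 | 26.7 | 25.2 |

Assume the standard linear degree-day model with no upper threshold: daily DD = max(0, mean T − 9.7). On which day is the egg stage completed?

Daily DD above 9.7 °C: 4.9, 2.5, 18.5, 2.9, 10.0, 11.5, 16.4, 2.0, 8.6, 7.7, 17.0, 15.5.
Cumulative: 4.9, 7.4, 25.9, 28.8, 38.8, 50.3, 66.7, 68.7, 77.3, 85.0, 102.0, 117.5.
The total first reaches 58 DD on day 7.

day 7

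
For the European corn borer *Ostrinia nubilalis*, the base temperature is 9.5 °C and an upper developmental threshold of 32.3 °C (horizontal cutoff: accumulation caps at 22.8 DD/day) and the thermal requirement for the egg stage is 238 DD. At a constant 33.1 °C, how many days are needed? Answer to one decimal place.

Temperature 33.1 °C exceeds the upper threshold, so daily accumulation caps at 32.3 − 9.5 = 22.8 DD/day.
Duration = 238 / 22.8 = 10.439 ≈ 10.4 days.

10.4 days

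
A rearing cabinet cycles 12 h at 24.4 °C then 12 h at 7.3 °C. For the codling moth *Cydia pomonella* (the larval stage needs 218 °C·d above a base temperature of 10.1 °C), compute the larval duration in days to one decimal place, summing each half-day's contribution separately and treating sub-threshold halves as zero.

30.5 days

Day half: max(0, 24.4 − 10.1) × 0.5 = 14.3 × 0.5 = 7.15 DD.
Night half: max(0, 7.3 − 10.1) × 0.5 = 0.0 × 0.5 = 0.00 DD.
Per 24 h: 7.15 DD/day.
Duration = 218 / 7.15 = 30.490 ≈ 30.5 days.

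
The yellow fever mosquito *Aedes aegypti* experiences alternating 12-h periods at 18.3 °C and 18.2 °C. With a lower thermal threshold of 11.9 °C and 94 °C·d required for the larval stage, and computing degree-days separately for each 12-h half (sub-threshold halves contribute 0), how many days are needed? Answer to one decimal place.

14.8 days

Day half: max(0, 18.3 − 11.9) × 0.5 = 6.4 × 0.5 = 3.20 DD.
Night half: max(0, 18.2 − 11.9) × 0.5 = 6.3 × 0.5 = 3.15 DD.
Per 24 h: 6.35 DD/day.
Duration = 94 / 6.35 = 14.803 ≈ 14.8 days.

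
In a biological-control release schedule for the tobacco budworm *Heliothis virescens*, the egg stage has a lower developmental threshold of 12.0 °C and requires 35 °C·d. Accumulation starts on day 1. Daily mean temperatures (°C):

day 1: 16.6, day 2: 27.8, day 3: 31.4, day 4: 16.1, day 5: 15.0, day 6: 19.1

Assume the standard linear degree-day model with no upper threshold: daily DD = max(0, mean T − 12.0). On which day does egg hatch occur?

Daily DD above 12.0 °C: 4.6, 15.8, 19.4, 4.1, 3.0, 7.1.
Cumulative: 4.6, 20.4, 39.8, 43.9, 46.9, 54.0.
The total first reaches 35 DD on day 3.

day 3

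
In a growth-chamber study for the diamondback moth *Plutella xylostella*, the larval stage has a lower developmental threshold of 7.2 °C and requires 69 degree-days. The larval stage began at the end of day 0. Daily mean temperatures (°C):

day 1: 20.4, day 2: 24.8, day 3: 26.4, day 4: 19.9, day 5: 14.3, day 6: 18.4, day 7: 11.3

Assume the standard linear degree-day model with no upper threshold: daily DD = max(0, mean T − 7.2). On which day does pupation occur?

Daily DD above 7.2 °C: 13.2, 17.6, 19.2, 12.7, 7.1, 11.2, 4.1.
Cumulative: 13.2, 30.8, 50.0, 62.7, 69.8, 81.0, 85.1.
The total first reaches 69 DD on day 5.

day 5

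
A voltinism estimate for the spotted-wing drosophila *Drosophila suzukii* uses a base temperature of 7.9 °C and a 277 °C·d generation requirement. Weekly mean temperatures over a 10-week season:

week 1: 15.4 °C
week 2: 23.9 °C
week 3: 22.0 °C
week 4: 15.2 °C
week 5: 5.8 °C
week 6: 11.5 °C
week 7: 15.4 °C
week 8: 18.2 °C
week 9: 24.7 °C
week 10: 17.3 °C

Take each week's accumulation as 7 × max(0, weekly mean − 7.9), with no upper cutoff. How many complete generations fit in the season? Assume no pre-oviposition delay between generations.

2 generations

Weekly DD (7 × max(0, T̄ − 7.9)): 52.5, 112.0, 98.7, 51.1, 0.0, 25.2, 52.5, 72.1, 117.6, 65.8.
Season total = 647.5 DD.
Complete generations = ⌊647.5 / 277⌋ = 2.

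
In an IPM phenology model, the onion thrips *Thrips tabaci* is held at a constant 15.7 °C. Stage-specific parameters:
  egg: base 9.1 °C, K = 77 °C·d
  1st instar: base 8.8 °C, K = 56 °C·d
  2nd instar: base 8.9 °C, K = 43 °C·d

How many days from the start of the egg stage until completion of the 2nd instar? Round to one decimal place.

26.1 days

egg: 77 / (15.7 − 9.1) = 77 / 6.6 = 11.667 d.
1st instar: 56 / (15.7 − 8.8) = 56 / 6.9 = 8.116 d.
2nd instar: 43 / (15.7 − 8.9) = 43 / 6.8 = 6.324 d.
Sum = 26.106 ≈ 26.1 days.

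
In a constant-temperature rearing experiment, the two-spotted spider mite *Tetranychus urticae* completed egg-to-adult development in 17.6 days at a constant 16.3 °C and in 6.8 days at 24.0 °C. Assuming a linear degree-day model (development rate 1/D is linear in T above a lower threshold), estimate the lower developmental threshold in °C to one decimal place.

Linear rate model ⇒ the product D·(T − T_b) is constant across temperatures.
17.6·(16.3 − T_b) = 6.8·(24.0 − T_b)
T_b = (17.6·16.3 − 6.8·24.0) / (17.6 − 6.8) = 123.68 / 10.8 = 11.452 °C ≈ 11.5 °C.

11.5 °C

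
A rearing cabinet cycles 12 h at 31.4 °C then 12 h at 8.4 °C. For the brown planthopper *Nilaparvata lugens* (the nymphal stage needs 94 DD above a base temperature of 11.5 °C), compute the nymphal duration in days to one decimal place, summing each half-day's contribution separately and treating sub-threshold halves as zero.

9.4 days

Day half: max(0, 31.4 − 11.5) × 0.5 = 19.9 × 0.5 = 9.95 DD.
Night half: max(0, 8.4 − 11.5) × 0.5 = 0.0 × 0.5 = 0.00 DD.
Per 24 h: 9.95 DD/day.
Duration = 94 / 9.95 = 9.447 ≈ 9.4 days.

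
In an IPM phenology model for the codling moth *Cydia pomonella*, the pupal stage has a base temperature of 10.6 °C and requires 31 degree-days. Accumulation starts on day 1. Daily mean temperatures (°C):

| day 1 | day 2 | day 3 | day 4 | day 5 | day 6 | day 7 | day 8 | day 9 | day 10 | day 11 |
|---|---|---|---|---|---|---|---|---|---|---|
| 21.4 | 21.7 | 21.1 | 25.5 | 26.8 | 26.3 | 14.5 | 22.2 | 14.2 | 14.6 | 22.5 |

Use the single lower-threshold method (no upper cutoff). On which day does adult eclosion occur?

Daily DD above 10.6 °C: 10.8, 11.1, 10.5, 14.9, 16.2, 15.7, 3.9, 11.6, 3.6, 4.0, 11.9.
Cumulative: 10.8, 21.9, 32.4, 47.3, 63.5, 79.2, 83.1, 94.7, 98.3, 102.3, 114.2.
The total first reaches 31 DD on day 3.

day 3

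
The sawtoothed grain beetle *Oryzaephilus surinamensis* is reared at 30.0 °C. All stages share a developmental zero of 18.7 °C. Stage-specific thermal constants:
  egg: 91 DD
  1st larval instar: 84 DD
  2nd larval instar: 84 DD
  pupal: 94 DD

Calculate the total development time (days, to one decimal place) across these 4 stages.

31.2 days

Daily accumulation at 30.0 °C = 30.0 − 18.7 = 11.3 DD/day.
Total K = 91 + 84 + 84 + 94 = 353 DD.
Total duration = 353 / 11.3 = 31.239 ≈ 31.2 days.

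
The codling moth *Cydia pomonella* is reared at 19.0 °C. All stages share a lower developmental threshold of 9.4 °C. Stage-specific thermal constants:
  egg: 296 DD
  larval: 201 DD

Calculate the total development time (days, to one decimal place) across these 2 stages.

Daily accumulation at 19.0 °C = 19.0 − 9.4 = 9.6 DD/day.
Total K = 296 + 201 = 497 DD.
Total duration = 497 / 9.6 = 51.771 ≈ 51.8 days.

51.8 days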